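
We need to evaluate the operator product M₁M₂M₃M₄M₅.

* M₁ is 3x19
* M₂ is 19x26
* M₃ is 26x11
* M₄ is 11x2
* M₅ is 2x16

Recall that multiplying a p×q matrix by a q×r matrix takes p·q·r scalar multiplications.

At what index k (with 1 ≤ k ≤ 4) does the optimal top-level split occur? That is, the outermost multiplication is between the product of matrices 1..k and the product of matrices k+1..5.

4

Adjacent pairs: M₁M₂ = 3·19·26 = 1482; M₂M₃ = 19·26·11 = 5434; M₃M₄ = 26·11·2 = 572; M₄M₅ = 11·2·16 = 352.
Length 3: M₁..M₃: k=1: 0+5434+3·19·11=6061; k=2: 1482+0+3·26·11=2340 → min 2340 | M₂..M₄: k=2: 0+572+19·26·2=1560; k=3: 5434+0+19·11·2=5852 → min 1560 | M₃..M₅: k=3: 0+352+26·11·16=4928; k=4: 572+0+26·2·16=1404 → min 1404.
Length 4: M₁..M₄: k=1: 0+1560+3·19·2=1674; k=2: 1482+572+3·26·2=2210; k=3: 2340+0+3·11·2=2406 → min 1674 | M₂..M₅: k=2: 0+1404+19·26·16=9308; k=3: 5434+352+19·11·16=9130; k=4: 1560+0+19·2·16=2168 → min 2168.
Top-level splits: k=1: (M₁..M₁)·(M₂..M₅) → 0+2168+3·19·16 = 3080; k=2: (M₁..M₂)·(M₃..M₅) → 1482+1404+3·26·16 = 4134; k=3: (M₁..M₃)·(M₄..M₅) → 2340+352+3·11·16 = 3220; k=4: (M₁..M₄)·(M₅..M₅) → 1674+0+3·2·16 = 1770.
Best split is after M₄, i.e. k = 4.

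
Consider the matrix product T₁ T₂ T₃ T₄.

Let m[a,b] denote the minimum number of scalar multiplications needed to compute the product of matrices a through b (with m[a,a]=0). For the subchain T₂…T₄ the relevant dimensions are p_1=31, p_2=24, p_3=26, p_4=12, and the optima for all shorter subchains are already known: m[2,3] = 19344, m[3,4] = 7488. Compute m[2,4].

m[2,4] = min over k∈[2,3] of m[2,k]+m[k+1,4]+p_{1}·p_k·p_{4}.
k=2: 0 + 7488 + 31·24·12 = 16416; k=3: 19344 + 0 + 31·26·12 = 29016.
Minimum: 16416 at k=2.

16416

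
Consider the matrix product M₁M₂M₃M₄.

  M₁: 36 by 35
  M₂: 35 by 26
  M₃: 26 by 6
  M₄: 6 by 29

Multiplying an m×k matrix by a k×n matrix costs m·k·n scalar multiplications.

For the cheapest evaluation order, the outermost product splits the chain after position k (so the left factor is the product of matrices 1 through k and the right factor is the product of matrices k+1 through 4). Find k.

3

Adjacent pairs: M₁M₂ = 36·35·26 = 32760; M₂M₃ = 35·26·6 = 5460; M₃M₄ = 26·6·29 = 4524.
Length 3: M₁..M₃: k=1: 0+5460+36·35·6=13020; k=2: 32760+0+36·26·6=38376 → min 13020 | M₂..M₄: k=2: 0+4524+35·26·29=30914; k=3: 5460+0+35·6·29=11550 → min 11550.
Top-level splits: k=1: (M₁..M₁)·(M₂..M₄) → 0+11550+36·35·29 = 48090; k=2: (M₁..M₂)·(M₃..M₄) → 32760+4524+36·26·29 = 64428; k=3: (M₁..M₃)·(M₄..M₄) → 13020+0+36·6·29 = 19284.
Best split is after M₃, i.e. k = 3.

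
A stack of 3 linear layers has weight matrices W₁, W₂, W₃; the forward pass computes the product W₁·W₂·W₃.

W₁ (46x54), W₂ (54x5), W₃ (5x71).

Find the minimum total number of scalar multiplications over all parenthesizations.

Order (W₁·(W₂·W₃)): (W₂·W₃): 54×5 by 5×71 → 54×71, cost 54·5·71 = 19170; (W₁·(W₂·W₃)): 46×54 by 54×71 → 46×71, cost 46·54·71 = 176364; cumulative 195534. Total 195534.
Order ((W₁·W₂)·W₃): (W₁·W₂): 46×54 by 54×5 → 46×5, cost 46·54·5 = 12420; ((W₁·W₂)·W₃): 46×5 by 5×71 → 46×71, cost 46·5·71 = 16330; cumulative 28750. Total 28750.
Minimum: 28750.

28750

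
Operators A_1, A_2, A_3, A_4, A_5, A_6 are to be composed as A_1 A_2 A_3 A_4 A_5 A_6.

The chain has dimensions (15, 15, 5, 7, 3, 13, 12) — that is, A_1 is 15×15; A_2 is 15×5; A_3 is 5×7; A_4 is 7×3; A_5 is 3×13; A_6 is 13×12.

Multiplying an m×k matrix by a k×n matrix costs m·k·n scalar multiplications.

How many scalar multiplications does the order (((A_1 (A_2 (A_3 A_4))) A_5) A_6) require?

(A_3 A_4): 5×7 by 7×3 → 5×3, cost 5·7·3 = 105
(A_2 (A_3 A_4)): 15×5 by 5×3 → 15×3, cost 15·5·3 = 225; cumulative 330
(A_1 (A_2 (A_3 A_4))): 15×15 by 15×3 → 15×3, cost 15·15·3 = 675; cumulative 1005
((A_1 (A_2 (A_3 A_4))) A_5): 15×3 by 3×13 → 15×13, cost 15·3·13 = 585; cumulative 1590
(((A_1 (A_2 (A_3 A_4))) A_5) A_6): 15×13 by 13×12 → 15×12, cost 15·13·12 = 2340; cumulative 3930
Total: 3930 scalar multiplications.

3930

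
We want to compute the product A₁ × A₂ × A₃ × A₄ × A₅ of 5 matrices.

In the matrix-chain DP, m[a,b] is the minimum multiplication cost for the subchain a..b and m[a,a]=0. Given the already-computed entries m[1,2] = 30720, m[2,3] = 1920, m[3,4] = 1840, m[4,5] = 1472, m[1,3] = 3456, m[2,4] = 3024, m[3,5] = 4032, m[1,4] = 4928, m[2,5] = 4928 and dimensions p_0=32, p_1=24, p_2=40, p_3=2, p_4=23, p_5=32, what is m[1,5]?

6976

m[1,5] = min over k∈[1,4] of m[1,k]+m[k+1,5]+p_{0}·p_k·p_{5}.
k=1: 0 + 4928 + 32·24·32 = 29504; k=2: 30720 + 4032 + 32·40·32 = 75712; k=3: 3456 + 1472 + 32·2·32 = 6976; k=4: 4928 + 0 + 32·23·32 = 28480.
Minimum: 6976 at k=3.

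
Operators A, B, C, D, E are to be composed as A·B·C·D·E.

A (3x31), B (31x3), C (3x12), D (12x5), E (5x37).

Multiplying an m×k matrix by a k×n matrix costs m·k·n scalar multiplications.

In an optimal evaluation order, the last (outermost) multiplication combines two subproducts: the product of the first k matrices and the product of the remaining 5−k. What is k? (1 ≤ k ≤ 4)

Adjacent pairs: AB = 3·31·3 = 279; BC = 31·3·12 = 1116; CD = 3·12·5 = 180; DE = 12·5·37 = 2220.
Length 3: A..C: k=1: 0+1116+3·31·12=2232; k=2: 279+0+3·3·12=387 → min 387 | B..D: k=2: 0+180+31·3·5=645; k=3: 1116+0+31·12·5=2976 → min 645 | C..E: k=3: 0+2220+3·12·37=3552; k=4: 180+0+3·5·37=735 → min 735.
Length 4: A..D: k=1: 0+645+3·31·5=1110; k=2: 279+180+3·3·5=504; k=3: 387+0+3·12·5=567 → min 504 | B..E: k=2: 0+735+31·3·37=4176; k=3: 1116+2220+31·12·37=17100; k=4: 645+0+31·5·37=6380 → min 4176.
Top-level splits: k=1: (A..A)·(B..E) → 0+4176+3·31·37 = 7617; k=2: (A..B)·(C..E) → 279+735+3·3·37 = 1347; k=3: (A..C)·(D..E) → 387+2220+3·12·37 = 3939; k=4: (A..D)·(E..E) → 504+0+3·5·37 = 1059.
Best split is after D, i.e. k = 4.

4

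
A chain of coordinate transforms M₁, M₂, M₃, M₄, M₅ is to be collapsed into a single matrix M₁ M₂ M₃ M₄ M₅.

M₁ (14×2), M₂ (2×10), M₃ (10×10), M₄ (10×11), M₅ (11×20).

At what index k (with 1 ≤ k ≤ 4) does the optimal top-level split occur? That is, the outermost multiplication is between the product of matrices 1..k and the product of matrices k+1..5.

1

Adjacent pairs: M₁M₂ = 14·2·10 = 280; M₂M₃ = 2·10·10 = 200; M₃M₄ = 10·10·11 = 1100; M₄M₅ = 10·11·20 = 2200.
Length 3: M₁..M₃: k=1: 0+200+14·2·10=480; k=2: 280+0+14·10·10=1680 → min 480 | M₂..M₄: k=2: 0+1100+2·10·11=1320; k=3: 200+0+2·10·11=420 → min 420 | M₃..M₅: k=3: 0+2200+10·10·20=4200; k=4: 1100+0+10·11·20=3300 → min 3300.
Length 4: M₁..M₄: k=1: 0+420+14·2·11=728; k=2: 280+1100+14·10·11=2920; k=3: 480+0+14·10·11=2020 → min 728 | M₂..M₅: k=2: 0+3300+2·10·20=3700; k=3: 200+2200+2·10·20=2800; k=4: 420+0+2·11·20=860 → min 860.
Top-level splits: k=1: (M₁..M₁)·(M₂..M₅) → 0+860+14·2·20 = 1420; k=2: (M₁..M₂)·(M₃..M₅) → 280+3300+14·10·20 = 6380; k=3: (M₁..M₃)·(M₄..M₅) → 480+2200+14·10·20 = 5480; k=4: (M₁..M₄)·(M₅..M₅) → 728+0+14·11·20 = 3808.
Best split is after M₁, i.e. k = 1.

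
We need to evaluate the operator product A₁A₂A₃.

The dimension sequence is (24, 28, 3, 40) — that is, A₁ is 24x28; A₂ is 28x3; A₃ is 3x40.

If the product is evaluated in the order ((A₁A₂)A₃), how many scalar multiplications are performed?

(A₁A₂): 24×28 by 28×3 → 24×3, cost 24·28·3 = 2016
((A₁A₂)A₃): 24×3 by 3×40 → 24×40, cost 24·3·40 = 2880; cumulative 4896
Total: 4896 scalar multiplications.

4896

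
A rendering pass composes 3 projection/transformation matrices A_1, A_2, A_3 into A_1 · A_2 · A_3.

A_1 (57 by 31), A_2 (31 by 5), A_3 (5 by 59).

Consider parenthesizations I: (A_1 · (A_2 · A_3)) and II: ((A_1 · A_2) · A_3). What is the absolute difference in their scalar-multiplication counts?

87748

Order I = (A_1 · (A_2 · A_3)): (A_2 · A_3): 31×5 by 5×59 → 31×59, cost 31·5·59 = 9145; (A_1 · (A_2 · A_3)): 57×31 by 31×59 → 57×59, cost 57·31·59 = 104253; cumulative 113398. Total 113398.
Order II = ((A_1 · A_2) · A_3): (A_1 · A_2): 57×31 by 31×5 → 57×5, cost 57·31·5 = 8835; ((A_1 · A_2) · A_3): 57×5 by 5×59 → 57×59, cost 57·5·59 = 16815; cumulative 25650. Total 25650.
Difference: |113398 − 25650| = 87748.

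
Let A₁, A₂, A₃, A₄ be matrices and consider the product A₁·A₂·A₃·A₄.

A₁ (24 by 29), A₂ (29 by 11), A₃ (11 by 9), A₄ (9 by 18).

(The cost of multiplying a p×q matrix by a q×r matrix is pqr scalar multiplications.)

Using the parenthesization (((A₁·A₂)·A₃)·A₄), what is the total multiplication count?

13920

(A₁·A₂): 24×29 by 29×11 → 24×11, cost 24·29·11 = 7656
((A₁·A₂)·A₃): 24×11 by 11×9 → 24×9, cost 24·11·9 = 2376; cumulative 10032
(((A₁·A₂)·A₃)·A₄): 24×9 by 9×18 → 24×18, cost 24·9·18 = 3888; cumulative 13920
Total: 13920 scalar multiplications.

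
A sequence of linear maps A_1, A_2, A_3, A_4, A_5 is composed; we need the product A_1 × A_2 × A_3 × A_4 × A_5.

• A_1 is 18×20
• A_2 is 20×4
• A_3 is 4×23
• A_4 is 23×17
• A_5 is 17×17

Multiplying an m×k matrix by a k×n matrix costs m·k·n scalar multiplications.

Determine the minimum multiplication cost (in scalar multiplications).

5384

Adjacent pairs: A_1A_2 = 18·20·4 = 1440; A_2A_3 = 20·4·23 = 1840; A_3A_4 = 4·23·17 = 1564; A_4A_5 = 23·17·17 = 6647.
Length 3: A_1..A_3: k=1: 0+1840+18·20·23=10120; k=2: 1440+0+18·4·23=3096 → min 3096 | A_2..A_4: k=2: 0+1564+20·4·17=2924; k=3: 1840+0+20·23·17=9660 → min 2924 | A_3..A_5: k=3: 0+6647+4·23·17=8211; k=4: 1564+0+4·17·17=2720 → min 2720.
Length 4: A_1..A_4: k=1: 0+2924+18·20·17=9044; k=2: 1440+1564+18·4·17=4228; k=3: 3096+0+18·23·17=10134 → min 4228 | A_2..A_5: k=2: 0+2720+20·4·17=4080; k=3: 1840+6647+20·23·17=16307; k=4: 2924+0+20·17·17=8704 → min 4080.
Length 5: A_1..A_5: k=1: 0+4080+18·20·17=10200; k=2: 1440+2720+18·4·17=5384; k=3: 3096+6647+18·23·17=16781; k=4: 4228+0+18·17·17=9430 → min 5384.
Optimal order: ((A_1 × A_2) × ((A_3 × A_4) × A_5)) with cost 5384.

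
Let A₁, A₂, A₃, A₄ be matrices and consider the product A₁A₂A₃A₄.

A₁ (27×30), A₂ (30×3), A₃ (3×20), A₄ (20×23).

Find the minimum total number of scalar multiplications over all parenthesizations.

5673

Adjacent pairs: A₁A₂ = 27·30·3 = 2430; A₂A₃ = 30·3·20 = 1800; A₃A₄ = 3·20·23 = 1380.
Length 3: A₁..A₃: k=1: 0+1800+27·30·20=18000; k=2: 2430+0+27·3·20=4050 → min 4050 | A₂..A₄: k=2: 0+1380+30·3·23=3450; k=3: 1800+0+30·20·23=15600 → min 3450.
Length 4: A₁..A₄: k=1: 0+3450+27·30·23=22080; k=2: 2430+1380+27·3·23=5673; k=3: 4050+0+27·20·23=16470 → min 5673.
Optimal order: ((A₁A₂)(A₃A₄)) with cost 5673.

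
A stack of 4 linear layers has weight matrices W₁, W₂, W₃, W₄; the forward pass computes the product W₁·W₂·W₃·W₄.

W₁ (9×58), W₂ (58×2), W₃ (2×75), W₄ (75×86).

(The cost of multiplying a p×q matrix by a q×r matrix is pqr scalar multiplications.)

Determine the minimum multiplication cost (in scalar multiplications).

Adjacent pairs: W₁W₂ = 9·58·2 = 1044; W₂W₃ = 58·2·75 = 8700; W₃W₄ = 2·75·86 = 12900.
Length 3: W₁..W₃: k=1: 0+8700+9·58·75=47850; k=2: 1044+0+9·2·75=2394 → min 2394 | W₂..W₄: k=2: 0+12900+58·2·86=22876; k=3: 8700+0+58·75·86=382800 → min 22876.
Length 4: W₁..W₄: k=1: 0+22876+9·58·86=67768; k=2: 1044+12900+9·2·86=15492; k=3: 2394+0+9·75·86=60444 → min 15492.
Optimal order: ((W₁·W₂)·(W₃·W₄)) with cost 15492.

15492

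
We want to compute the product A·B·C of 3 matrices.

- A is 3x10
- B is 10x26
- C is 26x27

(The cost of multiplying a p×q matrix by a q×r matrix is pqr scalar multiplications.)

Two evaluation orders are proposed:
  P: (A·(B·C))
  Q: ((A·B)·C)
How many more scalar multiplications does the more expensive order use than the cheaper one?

Order P = (A·(B·C)): (B·C): 10×26 by 26×27 → 10×27, cost 10·26·27 = 7020; (A·(B·C)): 3×10 by 10×27 → 3×27, cost 3·10·27 = 810; cumulative 7830. Total 7830.
Order Q = ((A·B)·C): (A·B): 3×10 by 10×26 → 3×26, cost 3·10·26 = 780; ((A·B)·C): 3×26 by 26×27 → 3×27, cost 3·26·27 = 2106; cumulative 2886. Total 2886.
Difference: |7830 − 2886| = 4944.

4944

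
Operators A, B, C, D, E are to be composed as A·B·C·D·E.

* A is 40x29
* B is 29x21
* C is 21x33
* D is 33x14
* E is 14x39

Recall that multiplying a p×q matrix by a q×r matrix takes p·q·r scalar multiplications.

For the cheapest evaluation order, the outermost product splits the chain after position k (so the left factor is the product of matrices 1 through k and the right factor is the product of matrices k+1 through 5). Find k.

4

Adjacent pairs: AB = 40·29·21 = 24360; BC = 29·21·33 = 20097; CD = 21·33·14 = 9702; DE = 33·14·39 = 18018.
Length 3: A..C: k=1: 0+20097+40·29·33=58377; k=2: 24360+0+40·21·33=52080 → min 52080 | B..D: k=2: 0+9702+29·21·14=18228; k=3: 20097+0+29·33·14=33495 → min 18228 | C..E: k=3: 0+18018+21·33·39=45045; k=4: 9702+0+21·14·39=21168 → min 21168.
Length 4: A..D: k=1: 0+18228+40·29·14=34468; k=2: 24360+9702+40·21·14=45822; k=3: 52080+0+40·33·14=70560 → min 34468 | B..E: k=2: 0+21168+29·21·39=44919; k=3: 20097+18018+29·33·39=75438; k=4: 18228+0+29·14·39=34062 → min 34062.
Top-level splits: k=1: (A..A)·(B..E) → 0+34062+40·29·39 = 79302; k=2: (A..B)·(C..E) → 24360+21168+40·21·39 = 78288; k=3: (A..C)·(D..E) → 52080+18018+40·33·39 = 121578; k=4: (A..D)·(E..E) → 34468+0+40·14·39 = 56308.
Best split is after D, i.e. k = 4.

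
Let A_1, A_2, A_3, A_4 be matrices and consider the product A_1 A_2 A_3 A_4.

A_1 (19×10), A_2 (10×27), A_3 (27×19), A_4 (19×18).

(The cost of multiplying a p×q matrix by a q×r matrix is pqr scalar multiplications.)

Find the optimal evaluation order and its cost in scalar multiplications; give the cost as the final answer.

Adjacent pairs: A_1A_2 = 19·10·27 = 5130; A_2A_3 = 10·27·19 = 5130; A_3A_4 = 27·19·18 = 9234.
Length 3: A_1..A_3: k=1: 0+5130+19·10·19=8740; k=2: 5130+0+19·27·19=14877 → min 8740 | A_2..A_4: k=2: 0+9234+10·27·18=14094; k=3: 5130+0+10·19·18=8550 → min 8550.
Length 4: A_1..A_4: k=1: 0+8550+19·10·18=11970; k=2: 5130+9234+19·27·18=23598; k=3: 8740+0+19·19·18=15238 → min 11970.
Optimal parenthesization: (A_1 ((A_2 A_3) A_4)) with cost 11970.

11970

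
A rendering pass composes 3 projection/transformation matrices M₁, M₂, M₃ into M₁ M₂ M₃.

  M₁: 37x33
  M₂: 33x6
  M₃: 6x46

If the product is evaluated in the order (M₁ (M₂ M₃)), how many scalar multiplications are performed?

65274

(M₂ M₃): 33×6 by 6×46 → 33×46, cost 33·6·46 = 9108
(M₁ (M₂ M₃)): 37×33 by 33×46 → 37×46, cost 37·33·46 = 56166; cumulative 65274
Total: 65274 scalar multiplications.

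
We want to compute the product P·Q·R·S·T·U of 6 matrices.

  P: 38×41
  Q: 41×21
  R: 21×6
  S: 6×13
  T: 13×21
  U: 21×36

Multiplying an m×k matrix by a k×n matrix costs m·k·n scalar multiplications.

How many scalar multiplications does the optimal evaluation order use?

Adjacent pairs: PQ = 38·41·21 = 32718; QR = 41·21·6 = 5166; RS = 21·6·13 = 1638; ST = 6·13·21 = 1638; TU = 13·21·36 = 9828.
Length 3: P..R: k=1: 0+5166+38·41·6=14514; k=2: 32718+0+38·21·6=37506 → min 14514 | Q..S: k=2: 0+1638+41·21·13=12831; k=3: 5166+0+41·6·13=8364 → min 8364 | R..T: k=3: 0+1638+21·6·21=4284; k=4: 1638+0+21·13·21=7371 → min 4284 | S..U: k=4: 0+9828+6·13·36=12636; k=5: 1638+0+6·21·36=6174 → min 6174.
Length 4: P..S: k=1: 0+8364+38·41·13=28618; k=2: 32718+1638+38·21·13=44730; k=3: 14514+0+38·6·13=17478 → min 17478 | Q..T: k=2: 0+4284+41·21·21=22365; k=3: 5166+1638+41·6·21=11970; k=4: 8364+0+41·13·21=19557 → min 11970 | R..U: k=3: 0+6174+21·6·36=10710; k=4: 1638+9828+21·13·36=21294; k=5: 4284+0+21·21·36=20160 → min 10710.
Length 5: P..T: k=1: 0+11970+38·41·21=44688; k=2: 32718+4284+38·21·21=53760; k=3: 14514+1638+38·6·21=20940; k=4: 17478+0+38·13·21=27852 → min 20940 | Q..U: k=2: 0+10710+41·21·36=41706; k=3: 5166+6174+41·6·36=20196; k=4: 8364+9828+41·13·36=37380; k=5: 11970+0+41·21·36=42966 → min 20196.
Length 6: P..U: k=1: 0+20196+38·41·36=76284; k=2: 32718+10710+38·21·36=72156; k=3: 14514+6174+38·6·36=28896; k=4: 17478+9828+38·13·36=45090; k=5: 20940+0+38·21·36=49668 → min 28896.
Optimal order: ((P·(Q·R))·((S·T)·U)) with cost 28896.

28896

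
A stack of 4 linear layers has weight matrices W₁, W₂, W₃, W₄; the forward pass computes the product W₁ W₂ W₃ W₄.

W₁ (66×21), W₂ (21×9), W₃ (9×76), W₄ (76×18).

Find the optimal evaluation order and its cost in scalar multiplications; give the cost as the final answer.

35478

Adjacent pairs: W₁W₂ = 66·21·9 = 12474; W₂W₃ = 21·9·76 = 14364; W₃W₄ = 9·76·18 = 12312.
Length 3: W₁..W₃: k=1: 0+14364+66·21·76=119700; k=2: 12474+0+66·9·76=57618 → min 57618 | W₂..W₄: k=2: 0+12312+21·9·18=15714; k=3: 14364+0+21·76·18=43092 → min 15714.
Length 4: W₁..W₄: k=1: 0+15714+66·21·18=40662; k=2: 12474+12312+66·9·18=35478; k=3: 57618+0+66·76·18=147906 → min 35478.
Optimal parenthesization: ((W₁ W₂) (W₃ W₄)) with cost 35478.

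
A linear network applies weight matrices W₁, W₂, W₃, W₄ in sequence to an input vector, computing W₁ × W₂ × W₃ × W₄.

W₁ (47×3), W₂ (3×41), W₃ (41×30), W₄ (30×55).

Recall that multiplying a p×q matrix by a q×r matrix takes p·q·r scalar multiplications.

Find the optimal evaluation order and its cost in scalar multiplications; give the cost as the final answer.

16395

Adjacent pairs: W₁W₂ = 47·3·41 = 5781; W₂W₃ = 3·41·30 = 3690; W₃W₄ = 41·30·55 = 67650.
Length 3: W₁..W₃: k=1: 0+3690+47·3·30=7920; k=2: 5781+0+47·41·30=63591 → min 7920 | W₂..W₄: k=2: 0+67650+3·41·55=74415; k=3: 3690+0+3·30·55=8640 → min 8640.
Length 4: W₁..W₄: k=1: 0+8640+47·3·55=16395; k=2: 5781+67650+47·41·55=179416; k=3: 7920+0+47·30·55=85470 → min 16395.
Optimal parenthesization: (W₁ × ((W₂ × W₃) × W₄)) with cost 16395.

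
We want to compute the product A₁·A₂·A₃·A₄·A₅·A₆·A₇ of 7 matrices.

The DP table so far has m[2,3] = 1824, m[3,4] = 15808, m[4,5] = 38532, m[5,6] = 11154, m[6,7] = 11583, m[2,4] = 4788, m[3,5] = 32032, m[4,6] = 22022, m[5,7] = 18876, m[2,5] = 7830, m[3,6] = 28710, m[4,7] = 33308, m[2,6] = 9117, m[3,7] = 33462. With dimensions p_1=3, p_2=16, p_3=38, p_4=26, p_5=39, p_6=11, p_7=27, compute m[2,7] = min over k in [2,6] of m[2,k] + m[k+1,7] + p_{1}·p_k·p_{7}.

m[2,7] = min over k∈[2,6] of m[2,k]+m[k+1,7]+p_{1}·p_k·p_{7}.
k=2: 0 + 33462 + 3·16·27 = 34758; k=3: 1824 + 33308 + 3·38·27 = 38210; k=4: 4788 + 18876 + 3·26·27 = 25770; k=5: 7830 + 11583 + 3·39·27 = 22572; k=6: 9117 + 0 + 3·11·27 = 10008.
Minimum: 10008 at k=6.

10008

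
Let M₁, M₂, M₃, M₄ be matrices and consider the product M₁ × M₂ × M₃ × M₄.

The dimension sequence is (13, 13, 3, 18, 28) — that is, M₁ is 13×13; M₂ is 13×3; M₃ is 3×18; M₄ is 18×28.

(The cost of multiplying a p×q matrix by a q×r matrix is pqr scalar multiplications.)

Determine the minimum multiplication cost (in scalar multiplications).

Adjacent pairs: M₁M₂ = 13·13·3 = 507; M₂M₃ = 13·3·18 = 702; M₃M₄ = 3·18·28 = 1512.
Length 3: M₁..M₃: k=1: 0+702+13·13·18=3744; k=2: 507+0+13·3·18=1209 → min 1209 | M₂..M₄: k=2: 0+1512+13·3·28=2604; k=3: 702+0+13·18·28=7254 → min 2604.
Length 4: M₁..M₄: k=1: 0+2604+13·13·28=7336; k=2: 507+1512+13·3·28=3111; k=3: 1209+0+13·18·28=7761 → min 3111.
Optimal order: ((M₁ × M₂) × (M₃ × M₄)) with cost 3111.

3111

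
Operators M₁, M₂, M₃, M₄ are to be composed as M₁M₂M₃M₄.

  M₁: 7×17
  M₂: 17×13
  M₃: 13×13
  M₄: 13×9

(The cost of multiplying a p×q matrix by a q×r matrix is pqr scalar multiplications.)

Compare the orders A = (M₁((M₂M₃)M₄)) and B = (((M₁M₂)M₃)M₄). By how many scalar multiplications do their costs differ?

Order A = (M₁((M₂M₃)M₄)): (M₂M₃): 17×13 by 13×13 → 17×13, cost 17·13·13 = 2873; ((M₂M₃)M₄): 17×13 by 13×9 → 17×9, cost 17·13·9 = 1989; cumulative 4862; (M₁((M₂M₃)M₄)): 7×17 by 17×9 → 7×9, cost 7·17·9 = 1071; cumulative 5933. Total 5933.
Order B = (((M₁M₂)M₃)M₄): (M₁M₂): 7×17 by 17×13 → 7×13, cost 7·17·13 = 1547; ((M₁M₂)M₃): 7×13 by 13×13 → 7×13, cost 7·13·13 = 1183; cumulative 2730; (((M₁M₂)M₃)M₄): 7×13 by 13×9 → 7×9, cost 7·13·9 = 819; cumulative 3549. Total 3549.
Difference: |5933 − 3549| = 2384.

2384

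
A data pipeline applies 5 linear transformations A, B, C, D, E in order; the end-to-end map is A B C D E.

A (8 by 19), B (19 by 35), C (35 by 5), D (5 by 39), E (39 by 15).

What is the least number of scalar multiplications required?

7610

Adjacent pairs: AB = 8·19·35 = 5320; BC = 19·35·5 = 3325; CD = 35·5·39 = 6825; DE = 5·39·15 = 2925.
Length 3: A..C: k=1: 0+3325+8·19·5=4085; k=2: 5320+0+8·35·5=6720 → min 4085 | B..D: k=2: 0+6825+19·35·39=32760; k=3: 3325+0+19·5·39=7030 → min 7030 | C..E: k=3: 0+2925+35·5·15=5550; k=4: 6825+0+35·39·15=27300 → min 5550.
Length 4: A..D: k=1: 0+7030+8·19·39=12958; k=2: 5320+6825+8·35·39=23065; k=3: 4085+0+8·5·39=5645 → min 5645 | B..E: k=2: 0+5550+19·35·15=15525; k=3: 3325+2925+19·5·15=7675; k=4: 7030+0+19·39·15=18145 → min 7675.
Length 5: A..E: k=1: 0+7675+8·19·15=9955; k=2: 5320+5550+8·35·15=15070; k=3: 4085+2925+8·5·15=7610; k=4: 5645+0+8·39·15=10325 → min 7610.
Optimal order: ((A (B C)) (D E)) with cost 7610.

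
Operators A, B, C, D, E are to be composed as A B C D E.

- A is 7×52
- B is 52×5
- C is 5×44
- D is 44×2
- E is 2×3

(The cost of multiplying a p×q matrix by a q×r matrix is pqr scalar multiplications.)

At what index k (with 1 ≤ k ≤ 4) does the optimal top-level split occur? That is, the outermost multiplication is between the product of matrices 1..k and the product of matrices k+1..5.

Adjacent pairs: AB = 7·52·5 = 1820; BC = 52·5·44 = 11440; CD = 5·44·2 = 440; DE = 44·2·3 = 264.
Length 3: A..C: k=1: 0+11440+7·52·44=27456; k=2: 1820+0+7·5·44=3360 → min 3360 | B..D: k=2: 0+440+52·5·2=960; k=3: 11440+0+52·44·2=16016 → min 960 | C..E: k=3: 0+264+5·44·3=924; k=4: 440+0+5·2·3=470 → min 470.
Length 4: A..D: k=1: 0+960+7·52·2=1688; k=2: 1820+440+7·5·2=2330; k=3: 3360+0+7·44·2=3976 → min 1688 | B..E: k=2: 0+470+52·5·3=1250; k=3: 11440+264+52·44·3=18568; k=4: 960+0+52·2·3=1272 → min 1250.
Top-level splits: k=1: (A..A)·(B..E) → 0+1250+7·52·3 = 2342; k=2: (A..B)·(C..E) → 1820+470+7·5·3 = 2395; k=3: (A..C)·(D..E) → 3360+264+7·44·3 = 4548; k=4: (A..D)·(E..E) → 1688+0+7·2·3 = 1730.
Best split is after D, i.e. k = 4.

4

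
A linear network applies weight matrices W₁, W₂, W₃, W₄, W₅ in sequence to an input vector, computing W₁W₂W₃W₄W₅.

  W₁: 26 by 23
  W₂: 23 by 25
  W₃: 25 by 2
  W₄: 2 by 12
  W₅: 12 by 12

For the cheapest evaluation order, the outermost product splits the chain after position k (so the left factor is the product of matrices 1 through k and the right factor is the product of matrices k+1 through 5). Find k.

3

Adjacent pairs: W₁W₂ = 26·23·25 = 14950; W₂W₃ = 23·25·2 = 1150; W₃W₄ = 25·2·12 = 600; W₄W₅ = 2·12·12 = 288.
Length 3: W₁..W₃: k=1: 0+1150+26·23·2=2346; k=2: 14950+0+26·25·2=16250 → min 2346 | W₂..W₄: k=2: 0+600+23·25·12=7500; k=3: 1150+0+23·2·12=1702 → min 1702 | W₃..W₅: k=3: 0+288+25·2·12=888; k=4: 600+0+25·12·12=4200 → min 888.
Length 4: W₁..W₄: k=1: 0+1702+26·23·12=8878; k=2: 14950+600+26·25·12=23350; k=3: 2346+0+26·2·12=2970 → min 2970 | W₂..W₅: k=2: 0+888+23·25·12=7788; k=3: 1150+288+23·2·12=1990; k=4: 1702+0+23·12·12=5014 → min 1990.
Top-level splits: k=1: (W₁..W₁)·(W₂..W₅) → 0+1990+26·23·12 = 9166; k=2: (W₁..W₂)·(W₃..W₅) → 14950+888+26·25·12 = 23638; k=3: (W₁..W₃)·(W₄..W₅) → 2346+288+26·2·12 = 3258; k=4: (W₁..W₄)·(W₅..W₅) → 2970+0+26·12·12 = 6714.
Best split is after W₃, i.e. k = 3.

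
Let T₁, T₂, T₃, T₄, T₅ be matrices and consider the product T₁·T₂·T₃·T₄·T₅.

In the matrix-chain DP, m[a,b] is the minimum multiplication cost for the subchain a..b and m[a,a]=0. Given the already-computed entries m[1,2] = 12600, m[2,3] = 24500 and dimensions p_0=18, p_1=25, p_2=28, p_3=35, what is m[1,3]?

m[1,3] = min over k∈[1,2] of m[1,k]+m[k+1,3]+p_{0}·p_k·p_{3}.
k=1: 0 + 24500 + 18·25·35 = 40250; k=2: 12600 + 0 + 18·28·35 = 30240.
Minimum: 30240 at k=2.

30240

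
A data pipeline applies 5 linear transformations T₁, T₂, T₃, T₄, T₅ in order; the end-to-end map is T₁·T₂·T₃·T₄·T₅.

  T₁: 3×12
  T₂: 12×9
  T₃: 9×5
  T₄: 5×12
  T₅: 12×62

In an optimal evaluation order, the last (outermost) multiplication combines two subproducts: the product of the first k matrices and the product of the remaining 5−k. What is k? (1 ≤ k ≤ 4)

4

Adjacent pairs: T₁T₂ = 3·12·9 = 324; T₂T₃ = 12·9·5 = 540; T₃T₄ = 9·5·12 = 540; T₄T₅ = 5·12·62 = 3720.
Length 3: T₁..T₃: k=1: 0+540+3·12·5=720; k=2: 324+0+3·9·5=459 → min 459 | T₂..T₄: k=2: 0+540+12·9·12=1836; k=3: 540+0+12·5·12=1260 → min 1260 | T₃..T₅: k=3: 0+3720+9·5·62=6510; k=4: 540+0+9·12·62=7236 → min 6510.
Length 4: T₁..T₄: k=1: 0+1260+3·12·12=1692; k=2: 324+540+3·9·12=1188; k=3: 459+0+3·5·12=639 → min 639 | T₂..T₅: k=2: 0+6510+12·9·62=13206; k=3: 540+3720+12·5·62=7980; k=4: 1260+0+12·12·62=10188 → min 7980.
Top-level splits: k=1: (T₁..T₁)·(T₂..T₅) → 0+7980+3·12·62 = 10212; k=2: (T₁..T₂)·(T₃..T₅) → 324+6510+3·9·62 = 8508; k=3: (T₁..T₃)·(T₄..T₅) → 459+3720+3·5·62 = 5109; k=4: (T₁..T₄)·(T₅..T₅) → 639+0+3·12·62 = 2871.
Best split is after T₄, i.e. k = 4.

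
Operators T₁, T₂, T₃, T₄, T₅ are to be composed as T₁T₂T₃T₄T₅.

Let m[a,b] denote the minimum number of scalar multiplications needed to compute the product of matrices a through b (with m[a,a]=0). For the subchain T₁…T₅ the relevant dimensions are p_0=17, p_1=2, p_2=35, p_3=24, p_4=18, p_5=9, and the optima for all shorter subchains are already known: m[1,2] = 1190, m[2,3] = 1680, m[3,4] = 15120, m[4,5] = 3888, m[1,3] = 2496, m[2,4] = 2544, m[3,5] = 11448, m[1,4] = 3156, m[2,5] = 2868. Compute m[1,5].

3174

m[1,5] = min over k∈[1,4] of m[1,k]+m[k+1,5]+p_{0}·p_k·p_{5}.
k=1: 0 + 2868 + 17·2·9 = 3174; k=2: 1190 + 11448 + 17·35·9 = 17993; k=3: 2496 + 3888 + 17·24·9 = 10056; k=4: 3156 + 0 + 17·18·9 = 5910.
Minimum: 3174 at k=1.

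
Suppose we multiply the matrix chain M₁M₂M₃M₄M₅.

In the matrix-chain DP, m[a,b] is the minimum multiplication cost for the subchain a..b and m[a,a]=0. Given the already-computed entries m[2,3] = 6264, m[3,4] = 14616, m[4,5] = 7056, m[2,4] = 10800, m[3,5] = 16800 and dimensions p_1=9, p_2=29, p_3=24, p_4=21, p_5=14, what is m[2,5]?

m[2,5] = min over k∈[2,4] of m[2,k]+m[k+1,5]+p_{1}·p_k·p_{5}.
k=2: 0 + 16800 + 9·29·14 = 20454; k=3: 6264 + 7056 + 9·24·14 = 16344; k=4: 10800 + 0 + 9·21·14 = 13446.
Minimum: 13446 at k=4.

13446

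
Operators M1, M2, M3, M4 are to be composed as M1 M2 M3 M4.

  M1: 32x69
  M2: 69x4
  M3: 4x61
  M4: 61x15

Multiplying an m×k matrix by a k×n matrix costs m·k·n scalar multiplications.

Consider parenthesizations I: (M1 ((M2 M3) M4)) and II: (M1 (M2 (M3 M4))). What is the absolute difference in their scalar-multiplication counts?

72171

Order I = (M1 ((M2 M3) M4)): (M2 M3): 69×4 by 4×61 → 69×61, cost 69·4·61 = 16836; ((M2 M3) M4): 69×61 by 61×15 → 69×15, cost 69·61·15 = 63135; cumulative 79971; (M1 ((M2 M3) M4)): 32×69 by 69×15 → 32×15, cost 32·69·15 = 33120; cumulative 113091. Total 113091.
Order II = (M1 (M2 (M3 M4))): (M3 M4): 4×61 by 61×15 → 4×15, cost 4·61·15 = 3660; (M2 (M3 M4)): 69×4 by 4×15 → 69×15, cost 69·4·15 = 4140; cumulative 7800; (M1 (M2 (M3 M4))): 32×69 by 69×15 → 32×15, cost 32·69·15 = 33120; cumulative 40920. Total 40920.
Difference: |113091 − 40920| = 72171.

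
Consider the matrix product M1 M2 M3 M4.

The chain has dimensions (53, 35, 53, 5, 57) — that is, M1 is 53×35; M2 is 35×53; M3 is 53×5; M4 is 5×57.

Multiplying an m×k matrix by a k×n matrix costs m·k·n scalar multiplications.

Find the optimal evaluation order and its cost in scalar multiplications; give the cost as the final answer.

Adjacent pairs: M1M2 = 53·35·53 = 98315; M2M3 = 35·53·5 = 9275; M3M4 = 53·5·57 = 15105.
Length 3: M1..M3: k=1: 0+9275+53·35·5=18550; k=2: 98315+0+53·53·5=112360 → min 18550 | M2..M4: k=2: 0+15105+35·53·57=120840; k=3: 9275+0+35·5·57=19250 → min 19250.
Length 4: M1..M4: k=1: 0+19250+53·35·57=124985; k=2: 98315+15105+53·53·57=273533; k=3: 18550+0+53·5·57=33655 → min 33655.
Optimal parenthesization: ((M1 (M2 M3)) M4) with cost 33655.

33655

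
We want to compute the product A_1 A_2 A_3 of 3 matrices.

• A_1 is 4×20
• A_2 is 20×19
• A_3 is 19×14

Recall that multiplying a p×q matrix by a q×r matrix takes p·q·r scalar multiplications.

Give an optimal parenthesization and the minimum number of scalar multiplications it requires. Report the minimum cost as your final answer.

(A_1 (A_2 A_3)): cost 6440.
((A_1 A_2) A_3): cost 2584.
Optimal: ((A_1 A_2) A_3) with cost 2584.

2584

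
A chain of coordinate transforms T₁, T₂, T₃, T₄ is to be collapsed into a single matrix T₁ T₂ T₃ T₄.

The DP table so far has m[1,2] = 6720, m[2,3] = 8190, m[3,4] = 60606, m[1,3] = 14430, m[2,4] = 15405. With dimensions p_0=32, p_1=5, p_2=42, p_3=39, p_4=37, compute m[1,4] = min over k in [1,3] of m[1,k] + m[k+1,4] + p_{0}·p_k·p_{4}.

m[1,4] = min over k∈[1,3] of m[1,k]+m[k+1,4]+p_{0}·p_k·p_{4}.
k=1: 0 + 15405 + 32·5·37 = 21325; k=2: 6720 + 60606 + 32·42·37 = 117054; k=3: 14430 + 0 + 32·39·37 = 60606.
Minimum: 21325 at k=1.

21325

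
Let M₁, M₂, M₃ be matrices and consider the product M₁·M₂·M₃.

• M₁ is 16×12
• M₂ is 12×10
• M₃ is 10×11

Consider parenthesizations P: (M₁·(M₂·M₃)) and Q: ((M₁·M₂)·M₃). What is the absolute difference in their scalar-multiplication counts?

248

Order P = (M₁·(M₂·M₃)): (M₂·M₃): 12×10 by 10×11 → 12×11, cost 12·10·11 = 1320; (M₁·(M₂·M₃)): 16×12 by 12×11 → 16×11, cost 16·12·11 = 2112; cumulative 3432. Total 3432.
Order Q = ((M₁·M₂)·M₃): (M₁·M₂): 16×12 by 12×10 → 16×10, cost 16·12·10 = 1920; ((M₁·M₂)·M₃): 16×10 by 10×11 → 16×11, cost 16·10·11 = 1760; cumulative 3680. Total 3680.
Difference: |3432 − 3680| = 248.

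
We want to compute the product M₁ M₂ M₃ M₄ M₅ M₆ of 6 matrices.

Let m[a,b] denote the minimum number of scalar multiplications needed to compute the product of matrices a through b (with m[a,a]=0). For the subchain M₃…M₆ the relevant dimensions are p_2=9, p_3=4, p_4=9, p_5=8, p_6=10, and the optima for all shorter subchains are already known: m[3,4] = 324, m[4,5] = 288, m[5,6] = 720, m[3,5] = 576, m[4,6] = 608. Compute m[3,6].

m[3,6] = min over k∈[3,5] of m[3,k]+m[k+1,6]+p_{2}·p_k·p_{6}.
k=3: 0 + 608 + 9·4·10 = 968; k=4: 324 + 720 + 9·9·10 = 1854; k=5: 576 + 0 + 9·8·10 = 1296.
Minimum: 968 at k=3.

968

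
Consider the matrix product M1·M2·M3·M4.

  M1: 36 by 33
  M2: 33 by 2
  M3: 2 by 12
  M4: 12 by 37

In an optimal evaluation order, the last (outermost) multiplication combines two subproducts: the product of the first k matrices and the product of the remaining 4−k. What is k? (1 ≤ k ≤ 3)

Adjacent pairs: M1M2 = 36·33·2 = 2376; M2M3 = 33·2·12 = 792; M3M4 = 2·12·37 = 888.
Length 3: M1..M3: k=1: 0+792+36·33·12=15048; k=2: 2376+0+36·2·12=3240 → min 3240 | M2..M4: k=2: 0+888+33·2·37=3330; k=3: 792+0+33·12·37=15444 → min 3330.
Top-level splits: k=1: (M1..M1)·(M2..M4) → 0+3330+36·33·37 = 47286; k=2: (M1..M2)·(M3..M4) → 2376+888+36·2·37 = 5928; k=3: (M1..M3)·(M4..M4) → 3240+0+36·12·37 = 19224.
Best split is after M2, i.e. k = 2.

2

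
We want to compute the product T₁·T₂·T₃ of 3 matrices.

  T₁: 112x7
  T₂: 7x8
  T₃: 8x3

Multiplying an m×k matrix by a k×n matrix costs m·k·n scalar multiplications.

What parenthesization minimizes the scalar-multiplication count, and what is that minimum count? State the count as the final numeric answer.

(T₁·(T₂·T₃)): cost 2520.
((T₁·T₂)·T₃): cost 8960.
Optimal: (T₁·(T₂·T₃)) with cost 2520.

2520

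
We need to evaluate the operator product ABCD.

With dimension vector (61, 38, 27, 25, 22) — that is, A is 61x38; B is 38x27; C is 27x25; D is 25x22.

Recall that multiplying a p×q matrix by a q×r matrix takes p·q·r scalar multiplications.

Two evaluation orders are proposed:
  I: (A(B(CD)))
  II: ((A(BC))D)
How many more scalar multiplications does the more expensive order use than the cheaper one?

Order I = (A(B(CD))): (CD): 27×25 by 25×22 → 27×22, cost 27·25·22 = 14850; (B(CD)): 38×27 by 27×22 → 38×22, cost 38·27·22 = 22572; cumulative 37422; (A(B(CD))): 61×38 by 38×22 → 61×22, cost 61·38·22 = 50996; cumulative 88418. Total 88418.
Order II = ((A(BC))D): (BC): 38×27 by 27×25 → 38×25, cost 38·27·25 = 25650; (A(BC)): 61×38 by 38×25 → 61×25, cost 61·38·25 = 57950; cumulative 83600; ((A(BC))D): 61×25 by 25×22 → 61×22, cost 61·25·22 = 33550; cumulative 117150. Total 117150.
Difference: |88418 − 117150| = 28732.

28732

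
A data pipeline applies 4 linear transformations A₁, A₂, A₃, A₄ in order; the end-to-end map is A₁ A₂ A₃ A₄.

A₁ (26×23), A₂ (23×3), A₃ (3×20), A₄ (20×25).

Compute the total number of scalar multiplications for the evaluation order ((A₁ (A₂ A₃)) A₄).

(A₂ A₃): 23×3 by 3×20 → 23×20, cost 23·3·20 = 1380
(A₁ (A₂ A₃)): 26×23 by 23×20 → 26×20, cost 26·23·20 = 11960; cumulative 13340
((A₁ (A₂ A₃)) A₄): 26×20 by 20×25 → 26×25, cost 26·20·25 = 13000; cumulative 26340
Total: 26340 scalar multiplications.

26340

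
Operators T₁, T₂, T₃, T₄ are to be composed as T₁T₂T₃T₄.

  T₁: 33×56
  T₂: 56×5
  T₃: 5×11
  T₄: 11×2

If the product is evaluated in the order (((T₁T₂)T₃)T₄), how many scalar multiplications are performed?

11781

(T₁T₂): 33×56 by 56×5 → 33×5, cost 33·56·5 = 9240
((T₁T₂)T₃): 33×5 by 5×11 → 33×11, cost 33·5·11 = 1815; cumulative 11055
(((T₁T₂)T₃)T₄): 33×11 by 11×2 → 33×2, cost 33·11·2 = 726; cumulative 11781
Total: 11781 scalar multiplications.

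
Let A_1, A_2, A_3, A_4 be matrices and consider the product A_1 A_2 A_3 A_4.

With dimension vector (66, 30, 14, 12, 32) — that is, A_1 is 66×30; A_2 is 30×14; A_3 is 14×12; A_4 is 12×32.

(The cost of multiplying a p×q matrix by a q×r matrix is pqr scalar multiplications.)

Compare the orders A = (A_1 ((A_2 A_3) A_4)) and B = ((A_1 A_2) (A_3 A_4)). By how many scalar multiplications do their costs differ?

17256

Order A = (A_1 ((A_2 A_3) A_4)): (A_2 A_3): 30×14 by 14×12 → 30×12, cost 30·14·12 = 5040; ((A_2 A_3) A_4): 30×12 by 12×32 → 30×32, cost 30·12·32 = 11520; cumulative 16560; (A_1 ((A_2 A_3) A_4)): 66×30 by 30×32 → 66×32, cost 66·30·32 = 63360; cumulative 79920. Total 79920.
Order B = ((A_1 A_2) (A_3 A_4)): (A_1 A_2): 66×30 by 30×14 → 66×14, cost 66·30·14 = 27720; (A_3 A_4): 14×12 by 12×32 → 14×32, cost 14·12·32 = 5376; ((A_1 A_2) (A_3 A_4)): 66×14 by 14×32 → 66×32, cost 66·14·32 = 29568; cumulative 62664. Total 62664.
Difference: |79920 − 62664| = 17256.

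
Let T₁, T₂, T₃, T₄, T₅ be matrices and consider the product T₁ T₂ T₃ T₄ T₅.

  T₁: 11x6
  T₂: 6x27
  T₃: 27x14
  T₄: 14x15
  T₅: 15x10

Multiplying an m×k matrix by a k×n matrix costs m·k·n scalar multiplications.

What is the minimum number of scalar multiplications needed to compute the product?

Adjacent pairs: T₁T₂ = 11·6·27 = 1782; T₂T₃ = 6·27·14 = 2268; T₃T₄ = 27·14·15 = 5670; T₄T₅ = 14·15·10 = 2100.
Length 3: T₁..T₃: k=1: 0+2268+11·6·14=3192; k=2: 1782+0+11·27·14=5940 → min 3192 | T₂..T₄: k=2: 0+5670+6·27·15=8100; k=3: 2268+0+6·14·15=3528 → min 3528 | T₃..T₅: k=3: 0+2100+27·14·10=5880; k=4: 5670+0+27·15·10=9720 → min 5880.
Length 4: T₁..T₄: k=1: 0+3528+11·6·15=4518; k=2: 1782+5670+11·27·15=11907; k=3: 3192+0+11·14·15=5502 → min 4518 | T₂..T₅: k=2: 0+5880+6·27·10=7500; k=3: 2268+2100+6·14·10=5208; k=4: 3528+0+6·15·10=4428 → min 4428.
Length 5: T₁..T₅: k=1: 0+4428+11·6·10=5088; k=2: 1782+5880+11·27·10=10632; k=3: 3192+2100+11·14·10=6832; k=4: 4518+0+11·15·10=6168 → min 5088.
Optimal order: (T₁ (((T₂ T₃) T₄) T₅)) with cost 5088.

5088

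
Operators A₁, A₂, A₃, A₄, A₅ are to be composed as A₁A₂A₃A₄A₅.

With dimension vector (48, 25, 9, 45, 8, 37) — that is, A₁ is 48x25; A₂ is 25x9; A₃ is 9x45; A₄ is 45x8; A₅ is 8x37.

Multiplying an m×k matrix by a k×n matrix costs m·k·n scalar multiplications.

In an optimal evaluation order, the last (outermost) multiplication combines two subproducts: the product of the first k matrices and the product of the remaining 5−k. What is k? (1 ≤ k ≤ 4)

4

Adjacent pairs: A₁A₂ = 48·25·9 = 10800; A₂A₃ = 25·9·45 = 10125; A₃A₄ = 9·45·8 = 3240; A₄A₅ = 45·8·37 = 13320.
Length 3: A₁..A₃: k=1: 0+10125+48·25·45=64125; k=2: 10800+0+48·9·45=30240 → min 30240 | A₂..A₄: k=2: 0+3240+25·9·8=5040; k=3: 10125+0+25·45·8=19125 → min 5040 | A₃..A₅: k=3: 0+13320+9·45·37=28305; k=4: 3240+0+9·8·37=5904 → min 5904.
Length 4: A₁..A₄: k=1: 0+5040+48·25·8=14640; k=2: 10800+3240+48·9·8=17496; k=3: 30240+0+48·45·8=47520 → min 14640 | A₂..A₅: k=2: 0+5904+25·9·37=14229; k=3: 10125+13320+25·45·37=65070; k=4: 5040+0+25·8·37=12440 → min 12440.
Top-level splits: k=1: (A₁..A₁)·(A₂..A₅) → 0+12440+48·25·37 = 56840; k=2: (A₁..A₂)·(A₃..A₅) → 10800+5904+48·9·37 = 32688; k=3: (A₁..A₃)·(A₄..A₅) → 30240+13320+48·45·37 = 123480; k=4: (A₁..A₄)·(A₅..A₅) → 14640+0+48·8·37 = 28848.
Best split is after A₄, i.e. k = 4.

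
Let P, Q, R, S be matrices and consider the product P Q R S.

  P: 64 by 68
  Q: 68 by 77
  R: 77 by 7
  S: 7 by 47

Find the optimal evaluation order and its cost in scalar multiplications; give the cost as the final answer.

88172

Adjacent pairs: PQ = 64·68·77 = 335104; QR = 68·77·7 = 36652; RS = 77·7·47 = 25333.
Length 3: P..R: k=1: 0+36652+64·68·7=67116; k=2: 335104+0+64·77·7=369600 → min 67116 | Q..S: k=2: 0+25333+68·77·47=271425; k=3: 36652+0+68·7·47=59024 → min 59024.
Length 4: P..S: k=1: 0+59024+64·68·47=263568; k=2: 335104+25333+64·77·47=592053; k=3: 67116+0+64·7·47=88172 → min 88172.
Optimal parenthesization: ((P (Q R)) S) with cost 88172.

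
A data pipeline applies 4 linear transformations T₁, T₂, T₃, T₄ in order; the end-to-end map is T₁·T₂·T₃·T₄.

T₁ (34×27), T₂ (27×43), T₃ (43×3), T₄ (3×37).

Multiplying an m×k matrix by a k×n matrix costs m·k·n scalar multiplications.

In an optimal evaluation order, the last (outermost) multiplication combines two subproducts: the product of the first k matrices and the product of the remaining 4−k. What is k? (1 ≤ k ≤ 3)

3

Adjacent pairs: T₁T₂ = 34·27·43 = 39474; T₂T₃ = 27·43·3 = 3483; T₃T₄ = 43·3·37 = 4773.
Length 3: T₁..T₃: k=1: 0+3483+34·27·3=6237; k=2: 39474+0+34·43·3=43860 → min 6237 | T₂..T₄: k=2: 0+4773+27·43·37=47730; k=3: 3483+0+27·3·37=6480 → min 6480.
Top-level splits: k=1: (T₁..T₁)·(T₂..T₄) → 0+6480+34·27·37 = 40446; k=2: (T₁..T₂)·(T₃..T₄) → 39474+4773+34·43·37 = 98341; k=3: (T₁..T₃)·(T₄..T₄) → 6237+0+34·3·37 = 10011.
Best split is after T₃, i.e. k = 3.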